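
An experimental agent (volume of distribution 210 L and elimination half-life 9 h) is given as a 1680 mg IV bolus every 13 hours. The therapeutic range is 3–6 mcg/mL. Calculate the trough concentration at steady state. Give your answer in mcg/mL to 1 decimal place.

4.6 mcg/mL

τ/t½ = 13/9 ≈ 1.4444, so fraction remaining f = (1/2)^(13/9) ≈ 0.3674.
Accumulation ratio R = 1/(1 − f) ≈ 1/0.6326 ≈ 1.5808.
Single-dose peak C₀ = D/Vd = 1680/210 ≈ 8.000 mcg/mL.
Steady-state peak Cmax,ss = C₀·R ≈ 8.000 × 1.5808 ≈ 12.646 mcg/mL.
One interval later, Cmin,ss = Cmax,ss·e^(−kτ) ≈ 12.646 × 0.3674 ≈ 4.646 mcg/mL.
Trough 4.6 mcg/mL vs MEC 3 mcg/mL: adequate.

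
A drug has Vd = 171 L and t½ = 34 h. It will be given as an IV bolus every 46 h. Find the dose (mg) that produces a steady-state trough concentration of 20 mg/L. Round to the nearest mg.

τ/t½ = 46/34 ≈ 1.3529, so f = (1/2)^(46/34) ≈ 0.391493.
Cmin,ss = (D/Vd)·f/(1−f), so D = Cmin,ss·Vd·(1−f)/f.
D = 20 × 171 × (1−f)/f ≈ 20 × 171 × 1.55432 ≈ 5315.77 mg.

5316 mg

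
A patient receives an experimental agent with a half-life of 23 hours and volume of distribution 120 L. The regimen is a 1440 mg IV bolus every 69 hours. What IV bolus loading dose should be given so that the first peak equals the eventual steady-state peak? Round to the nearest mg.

f = (1/2)^(69/23) ≈ 0.125000; accumulation ratio R = 1/(1−f) ≈ 1.14286.
Loading dose to hit Cmax,ss on first dose: D_load = D_maint·R ≈ 1440 × 1.14286 ≈ 1645.72 mg.

1646 mg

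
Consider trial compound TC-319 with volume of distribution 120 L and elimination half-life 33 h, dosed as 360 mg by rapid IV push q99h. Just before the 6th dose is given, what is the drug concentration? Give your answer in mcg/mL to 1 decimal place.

0.4 mcg/mL

f = (1/2)^(τ/t½) = (1/2)^(99/33) ≈ 0.1250.
C₀ = D/Vd = 360/120 ≈ 3.000 mcg/mL.
Before the 6th dose, 5 doses have been given. Superposition: Cmin = C₀·(f + f² + … + f^5).
≈ 3.000 × (0.1250 + 0.0156 + 0.0020 + 0.0002 + 0.0000) ≈ 3.000 × 0.1428 ≈ 0.428 mcg/mL.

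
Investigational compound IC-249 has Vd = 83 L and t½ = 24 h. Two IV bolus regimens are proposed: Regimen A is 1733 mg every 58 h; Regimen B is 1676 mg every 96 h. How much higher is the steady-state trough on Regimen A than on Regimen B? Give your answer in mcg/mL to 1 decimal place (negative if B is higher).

3.5 mcg/mL

Regimen A: f = (1/2)^(58/24) ≈ 0.1873; Cmin,ss = (1733/83)·f/(1−f) ≈ 4.812 mcg/mL.
Regimen B: f = (1/2)^(96/24) ≈ 0.0625; Cmin,ss = (1676/83)·f/(1−f) ≈ 1.346 mcg/mL.
Difference ≈ 4.812 − 1.346 ≈ 3.466 mcg/mL.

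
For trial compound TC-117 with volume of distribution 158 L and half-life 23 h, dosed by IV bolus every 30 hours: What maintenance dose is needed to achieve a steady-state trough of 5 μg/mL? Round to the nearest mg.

τ/t½ = 30/23 ≈ 1.3043, so f = (1/2)^(30/23) ≈ 0.404904.
Cmin,ss = (D/Vd)·f/(1−f), so D = Cmin,ss·Vd·(1−f)/f.
D = 5 × 158 × (1−f)/f ≈ 5 × 158 × 1.46972 ≈ 1161.08 mg.

1161 mg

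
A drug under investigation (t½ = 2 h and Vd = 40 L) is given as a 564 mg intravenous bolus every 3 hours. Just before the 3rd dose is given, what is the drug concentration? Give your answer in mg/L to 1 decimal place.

f = (1/2)^(τ/t½) = (1/2)^(3/2) ≈ 0.3536.
C₀ = D/Vd = 564/40 ≈ 14.100 mg/L.
Before the 3rd dose, 2 doses have been given. Superposition: Cmin = C₀·(f + f²).
≈ 14.100 × (0.3536 + 0.1250) ≈ 14.100 × 0.4786 ≈ 6.748 mg/L.

6.7 mg/L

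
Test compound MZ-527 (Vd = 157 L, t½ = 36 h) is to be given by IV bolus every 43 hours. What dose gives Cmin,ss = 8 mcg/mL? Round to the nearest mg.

τ/t½ = 43/36 ≈ 1.1944, so f = (1/2)^(43/36) ≈ 0.436955.
Cmin,ss = (D/Vd)·f/(1−f), so D = Cmin,ss·Vd·(1−f)/f.
D = 8 × 157 × (1−f)/f ≈ 8 × 157 × 1.28857 ≈ 1618.44 mg.

1618 mg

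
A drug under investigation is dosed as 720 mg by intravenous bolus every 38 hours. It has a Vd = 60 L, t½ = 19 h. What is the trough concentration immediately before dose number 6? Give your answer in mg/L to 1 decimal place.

f = (1/2)^(τ/t½) = (1/2)^(38/19) ≈ 0.2500.
C₀ = D/Vd = 720/60 ≈ 12.000 mg/L.
Before the 6th dose, 5 doses have been given. Superposition: Cmin = C₀·(f + f² + … + f^5).
≈ 12.000 × (0.2500 + 0.0625 + 0.0156 + 0.0039 + 0.0010) ≈ 12.000 × 0.3330 ≈ 3.996 mg/L.

4.0 mg/L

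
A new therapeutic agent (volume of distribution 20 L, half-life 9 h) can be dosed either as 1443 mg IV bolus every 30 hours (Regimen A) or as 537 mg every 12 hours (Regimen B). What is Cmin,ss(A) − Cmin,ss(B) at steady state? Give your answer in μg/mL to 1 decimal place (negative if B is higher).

Regimen A: f = (1/2)^(30/9) ≈ 0.0992; Cmin,ss = (1443/20)·f/(1−f) ≈ 7.945 μg/mL.
Regimen B: f = (1/2)^(12/9) ≈ 0.3969; Cmin,ss = (537/20)·f/(1−f) ≈ 17.670 μg/mL.
Difference ≈ 7.945 − 17.670 ≈ -9.725 μg/mL.

-9.7 μg/mL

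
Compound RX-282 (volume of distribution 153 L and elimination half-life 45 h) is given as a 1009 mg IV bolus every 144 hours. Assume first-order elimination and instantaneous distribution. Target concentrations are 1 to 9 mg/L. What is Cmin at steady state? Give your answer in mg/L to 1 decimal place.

0.8 mg/L

τ/t½ = 144/45 ≈ 3.2, so fraction remaining f = (1/2)^(144/45) ≈ 0.1088.
Each bolus raises the concentration by D/Vd = 1009/153 ≈ 6.595 mg/L.
Steady-state trough Cmin,ss = C₀·f/(1−f) ≈ 6.595 × 0.1088/0.8912 ≈ 0.805 mg/L.
Trough 0.8 mg/L vs MEC 1 mg/L: subtherapeutic.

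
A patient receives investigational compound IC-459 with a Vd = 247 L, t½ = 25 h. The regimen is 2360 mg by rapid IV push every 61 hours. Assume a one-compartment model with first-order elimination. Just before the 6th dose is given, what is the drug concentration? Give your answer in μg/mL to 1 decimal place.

f = (1/2)^(τ/t½) = (1/2)^(61/25) ≈ 0.1843.
C₀ = D/Vd = 2360/247 ≈ 9.555 μg/mL.
Before the 6th dose, 5 doses have been given. Superposition: Cmin = C₀·(f + f² + … + f^5).
≈ 9.555 × (0.1843 + 0.0340 + 0.0063 + 0.0012 + 0.0002) ≈ 9.555 × 0.2260 ≈ 2.159 μg/mL.

2.2 μg/mL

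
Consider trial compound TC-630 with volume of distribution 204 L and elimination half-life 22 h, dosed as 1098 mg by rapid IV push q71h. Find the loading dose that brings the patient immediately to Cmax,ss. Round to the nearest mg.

1229 mg

f = (1/2)^(71/22) ≈ 0.106781; accumulation ratio R = 1/(1−f) ≈ 1.11955.
Loading dose to hit Cmax,ss on first dose: D_load = D_maint·R ≈ 1098 × 1.11955 ≈ 1229.27 mg.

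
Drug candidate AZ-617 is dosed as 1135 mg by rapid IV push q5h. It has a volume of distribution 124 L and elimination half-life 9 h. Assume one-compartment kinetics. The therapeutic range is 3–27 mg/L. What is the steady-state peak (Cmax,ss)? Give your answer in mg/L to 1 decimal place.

k = ln2/t½ = ln2/9 ≈ 0.077016 h⁻¹; fraction remaining f = e^(−kτ) = e^(−0.077016×5) ≈ 0.6804.
Accumulation ratio R = 1/(1 − f) ≈ 1/0.3196 ≈ 3.1289.
Single-dose peak C₀ = D/Vd = 1135/124 ≈ 9.153 mg/L.
Steady-state peak Cmax,ss = C₀·R ≈ 9.153 × 3.1289 ≈ 28.639 mg/L.
Peak 28.6 mg/L vs MTC 27 mg/L: exceeds toxic threshold.

28.6 mg/L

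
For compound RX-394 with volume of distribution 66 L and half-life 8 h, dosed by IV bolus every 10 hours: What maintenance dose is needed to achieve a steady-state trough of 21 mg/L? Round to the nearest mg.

τ/t½ = 10/8 ≈ 1.25, so f = (1/2)^(10/8) ≈ 0.420448.
Cmin,ss = (D/Vd)·f/(1−f), so D = Cmin,ss·Vd·(1−f)/f.
D = 21 × 66 × (1−f)/f ≈ 21 × 66 × 1.37842 ≈ 1910.49 mg.

1910 mg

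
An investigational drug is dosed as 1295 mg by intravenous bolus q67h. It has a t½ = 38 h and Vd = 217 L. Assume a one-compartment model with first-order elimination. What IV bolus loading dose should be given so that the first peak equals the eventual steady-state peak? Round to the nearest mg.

1836 mg

f = (1/2)^(67/38) ≈ 0.294603; accumulation ratio R = 1/(1−f) ≈ 1.41764.
Loading dose to hit Cmax,ss on first dose: D_load = D_maint·R ≈ 1295 × 1.41764 ≈ 1835.84 mg.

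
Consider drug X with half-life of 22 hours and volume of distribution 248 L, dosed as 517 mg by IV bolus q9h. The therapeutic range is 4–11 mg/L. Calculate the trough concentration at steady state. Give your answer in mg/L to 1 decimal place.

6.4 mg/L

Over one 9-h interval, 9/22 ≈ 0.40909 half-lives elapse, leaving f ≈ 0.7531 of each dose.
Each bolus raises the concentration by D/Vd = 517/248 ≈ 2.085 mg/L.
Steady-state trough Cmin,ss = C₀·f/(1−f) ≈ 2.085 × 0.7531/0.2469 ≈ 6.360 mg/L.
Trough 6.4 mg/L vs MEC 4 mg/L: adequate.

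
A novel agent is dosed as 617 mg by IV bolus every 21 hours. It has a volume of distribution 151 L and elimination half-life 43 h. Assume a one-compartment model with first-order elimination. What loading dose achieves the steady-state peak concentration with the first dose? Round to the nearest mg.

f = (1/2)^(21/43) ≈ 0.712829; accumulation ratio R = 1/(1−f) ≈ 3.48225.
Loading dose to hit Cmax,ss on first dose: D_load = D_maint·R ≈ 617 × 3.48225 ≈ 2148.55 mg.

2149 mg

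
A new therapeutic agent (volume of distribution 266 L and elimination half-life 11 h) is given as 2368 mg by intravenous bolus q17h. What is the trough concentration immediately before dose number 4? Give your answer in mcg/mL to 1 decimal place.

f = (1/2)^(τ/t½) = (1/2)^(17/11) ≈ 0.3426.
C₀ = D/Vd = 2368/266 ≈ 8.902 mcg/mL.
Before the 4th dose, 3 doses have been given. Superposition: Cmin = C₀·(f + f² + … + f^3).
≈ 8.902 × (0.3426 + 0.1174 + 0.0402) ≈ 8.902 × 0.5002 ≈ 4.453 mcg/mL.

4.5 mcg/mL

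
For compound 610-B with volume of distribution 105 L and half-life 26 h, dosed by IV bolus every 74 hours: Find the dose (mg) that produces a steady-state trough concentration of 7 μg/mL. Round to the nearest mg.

τ/t½ = 74/26 ≈ 2.8462, so f = (1/2)^(74/26) ≈ 0.139066.
Cmin,ss = (D/Vd)·f/(1−f), so D = Cmin,ss·Vd·(1−f)/f.
D = 7 × 105 × (1−f)/f ≈ 7 × 105 × 6.19083 ≈ 4550.26 mg.

4550 mg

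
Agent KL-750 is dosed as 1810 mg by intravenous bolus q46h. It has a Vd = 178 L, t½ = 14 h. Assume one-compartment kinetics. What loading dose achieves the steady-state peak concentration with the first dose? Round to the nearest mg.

f = (1/2)^(46/14) ≈ 0.102542; accumulation ratio R = 1/(1−f) ≈ 1.11426.
Loading dose to hit Cmax,ss on first dose: D_load = D_maint·R ≈ 1810 × 1.11426 ≈ 2016.81 mg.

2017 mg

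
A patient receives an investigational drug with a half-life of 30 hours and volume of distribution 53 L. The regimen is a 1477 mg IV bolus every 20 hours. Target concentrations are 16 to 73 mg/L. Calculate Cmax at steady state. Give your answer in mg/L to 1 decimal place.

75.3 mg/L

Over one 20-h interval, 20/30 ≈ 0.66667 half-lives elapse, leaving f ≈ 0.6300 of each dose.
Accumulation ratio R = 1/(1 − f) ≈ 1/0.3700 ≈ 2.7027.
Each bolus raises the concentration by D/Vd = 1477/53 ≈ 27.868 mg/L.
Steady-state peak Cmax,ss = C₀·R ≈ 27.868 × 2.7027 ≈ 75.319 mg/L.
Peak 75.3 mg/L vs MTC 73 mg/L: exceeds toxic threshold.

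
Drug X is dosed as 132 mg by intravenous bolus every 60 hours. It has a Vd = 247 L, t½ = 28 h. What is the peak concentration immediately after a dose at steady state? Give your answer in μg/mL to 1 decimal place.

τ/t½ = 60/28 ≈ 2.1429, so fraction remaining f = (1/2)^(60/28) ≈ 0.2264.
At steady state, accumulation factor R = 1/(1 − e^(−kτ)) ≈ 1.2927.
Each bolus raises the concentration by D/Vd = 132/247 ≈ 0.534 μg/mL.
Steady-state peak Cmax,ss = C₀·R ≈ 0.534 × 1.2927 ≈ 0.690 μg/mL.

0.7 μg/mL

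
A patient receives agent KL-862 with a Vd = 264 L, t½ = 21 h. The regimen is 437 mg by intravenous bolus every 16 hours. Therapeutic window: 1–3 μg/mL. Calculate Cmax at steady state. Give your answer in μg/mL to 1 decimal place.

4.0 μg/mL

Over one 16-h interval, 16/21 ≈ 0.7619 half-lives elapse, leaving f ≈ 0.5897 of each dose.
Accumulation ratio R = 1/(1 − f) ≈ 1/0.4103 ≈ 2.4372.
Each bolus raises the concentration by D/Vd = 437/264 ≈ 1.655 μg/mL.
Cmax,ss = C₀/(1 − f) ≈ 1.655/0.4103 ≈ 4.034 μg/mL.
Peak 4.0 μg/mL vs MTC 3 μg/mL: exceeds toxic threshold.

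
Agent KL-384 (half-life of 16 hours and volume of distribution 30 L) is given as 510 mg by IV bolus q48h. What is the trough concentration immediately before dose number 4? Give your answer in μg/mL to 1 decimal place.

2.4 μg/mL

f = (1/2)^(τ/t½) = (1/2)^(48/16) ≈ 0.1250.
C₀ = D/Vd = 510/30 ≈ 17.000 μg/mL.
Before the 4th dose, 3 doses have been given. Superposition: Cmin = C₀·(f + f² + … + f^3).
≈ 17.000 × (0.1250 + 0.0156 + 0.0020) ≈ 17.000 × 0.1426 ≈ 2.424 μg/mL.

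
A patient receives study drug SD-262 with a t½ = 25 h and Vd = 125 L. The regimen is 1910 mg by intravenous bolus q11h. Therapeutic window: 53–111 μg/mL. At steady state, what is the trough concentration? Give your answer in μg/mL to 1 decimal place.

k = ln2/t½ = ln2/25 ≈ 0.027726 h⁻¹; fraction remaining f = e^(−kτ) = e^(−0.027726×11) ≈ 0.7371.
Each bolus raises the concentration by D/Vd = 1910/125 ≈ 15.280 μg/mL.
Steady-state trough Cmin,ss = C₀·f/(1−f) ≈ 15.280 × 0.7371/0.2629 ≈ 42.841 μg/mL.
Trough 42.8 μg/mL vs MEC 53 μg/mL: subtherapeutic.

42.8 μg/mL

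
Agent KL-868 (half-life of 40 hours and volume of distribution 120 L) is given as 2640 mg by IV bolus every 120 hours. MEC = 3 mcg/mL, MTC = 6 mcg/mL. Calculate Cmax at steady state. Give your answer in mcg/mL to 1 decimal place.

25.1 mcg/mL

τ = 120 h = 3 half-lives, so f = (1/2)^3 = 0.125.
At steady state, R = 1/(1 − 0.125) = 8/7.
Single-dose peak C₀ = D/Vd = 2640/120 = 22 mcg/mL.
Steady-state peak Cmax,ss = C₀·R = 22 × 8/7 ≈ 25.143 mcg/mL.
Peak 25.1 mcg/mL vs MTC 6 mcg/mL: exceeds toxic threshold.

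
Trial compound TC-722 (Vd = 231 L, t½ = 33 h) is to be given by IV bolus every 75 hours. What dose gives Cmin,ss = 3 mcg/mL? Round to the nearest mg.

2656 mg

τ/t½ = 75/33 ≈ 2.2727, so f = (1/2)^(75/33) ≈ 0.206938.
Cmin,ss = (D/Vd)·f/(1−f), so D = Cmin,ss·Vd·(1−f)/f.
D = 3 × 231 × (1−f)/f ≈ 3 × 231 × 3.83237 ≈ 2655.83 mg.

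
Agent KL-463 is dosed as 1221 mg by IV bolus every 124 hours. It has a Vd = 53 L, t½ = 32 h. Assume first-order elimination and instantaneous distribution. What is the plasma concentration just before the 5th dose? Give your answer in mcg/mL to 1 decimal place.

1.7 mcg/mL

f = (1/2)^(τ/t½) = (1/2)^(124/32) ≈ 0.0682.
C₀ = D/Vd = 1221/53 ≈ 23.038 mcg/mL.
Before the 5th dose, 4 doses have been given. Superposition: Cmin = C₀·(f + f² + … + f^4).
≈ 23.038 × (0.0682 + 0.0047 + 0.0003 + 0.0000) ≈ 23.038 × 0.0732 ≈ 1.686 mcg/mL.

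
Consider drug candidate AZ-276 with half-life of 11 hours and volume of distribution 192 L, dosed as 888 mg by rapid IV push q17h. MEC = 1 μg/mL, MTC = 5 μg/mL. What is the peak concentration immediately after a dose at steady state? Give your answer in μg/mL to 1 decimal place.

τ/t½ = 17/11 ≈ 1.5455, so fraction remaining f = (1/2)^(17/11) ≈ 0.3426.
At steady state, accumulation factor R = 1/(1 − e^(−kτ)) ≈ 1.5211.
Each bolus raises the concentration by D/Vd = 888/192 ≈ 4.625 μg/mL.
Cmax,ss = C₀/(1 − f) ≈ 4.625/0.6574 ≈ 7.035 μg/mL.
Peak 7.0 μg/mL vs MTC 5 μg/mL: exceeds toxic threshold.

7.0 μg/mL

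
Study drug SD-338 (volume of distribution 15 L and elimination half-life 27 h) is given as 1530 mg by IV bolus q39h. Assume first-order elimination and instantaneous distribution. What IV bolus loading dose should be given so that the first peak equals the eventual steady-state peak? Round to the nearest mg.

2419 mg

f = (1/2)^(39/27) ≈ 0.367434; accumulation ratio R = 1/(1−f) ≈ 1.58086.
Loading dose to hit Cmax,ss on first dose: D_load = D_maint·R ≈ 1530 × 1.58086 ≈ 2418.72 mg.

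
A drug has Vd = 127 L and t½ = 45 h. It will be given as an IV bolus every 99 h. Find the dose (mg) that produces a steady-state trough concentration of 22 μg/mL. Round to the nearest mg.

10044 mg

τ/t½ = 99/45 ≈ 2.2, so f = (1/2)^(99/45) ≈ 0.217638.
Cmin,ss = (D/Vd)·f/(1−f), so D = Cmin,ss·Vd·(1−f)/f.
D = 22 × 127 × (1−f)/f ≈ 22 × 127 × 3.59479 ≈ 10043.84 mg.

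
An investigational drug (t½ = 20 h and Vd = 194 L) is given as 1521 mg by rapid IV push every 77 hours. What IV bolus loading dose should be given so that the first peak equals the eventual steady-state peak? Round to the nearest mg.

1634 mg

f = (1/2)^(77/20) ≈ 0.069348; accumulation ratio R = 1/(1−f) ≈ 1.07452.
Loading dose to hit Cmax,ss on first dose: D_load = D_maint·R ≈ 1521 × 1.07452 ≈ 1634.34 mg.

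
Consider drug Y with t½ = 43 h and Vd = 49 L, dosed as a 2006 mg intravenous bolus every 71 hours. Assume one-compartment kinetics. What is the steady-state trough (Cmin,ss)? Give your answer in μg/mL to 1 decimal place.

19.1 μg/mL

τ/t½ = 71/43 ≈ 1.6512, so fraction remaining f = (1/2)^(71/43) ≈ 0.3184.
At steady state, accumulation factor R = 1/(1 − e^(−kτ)) ≈ 1.4671.
Single-dose peak C₀ = D/Vd = 2006/49 ≈ 40.939 μg/mL.
Cmax,ss = C₀/(1 − f) ≈ 40.939/0.6816 ≈ 60.063 μg/mL.
One interval later, Cmin,ss = Cmax,ss·e^(−kτ) ≈ 60.063 × 0.3184 ≈ 19.124 μg/mL.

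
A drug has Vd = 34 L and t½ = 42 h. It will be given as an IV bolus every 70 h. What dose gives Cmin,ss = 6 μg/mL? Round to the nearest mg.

τ/t½ = 70/42 ≈ 1.6667, so f = (1/2)^(70/42) ≈ 0.314980.
Cmin,ss = (D/Vd)·f/(1−f), so D = Cmin,ss·Vd·(1−f)/f.
D = 6 × 34 × (1−f)/f ≈ 6 × 34 × 2.17480 ≈ 443.66 mg.

444 mg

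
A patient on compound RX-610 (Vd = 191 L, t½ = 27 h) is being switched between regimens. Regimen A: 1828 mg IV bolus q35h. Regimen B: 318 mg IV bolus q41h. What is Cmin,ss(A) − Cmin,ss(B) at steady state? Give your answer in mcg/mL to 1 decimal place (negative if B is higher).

Regimen A: f = (1/2)^(35/27) ≈ 0.4072; Cmin,ss = (1828/191)·f/(1−f) ≈ 6.574 mcg/mL.
Regimen B: f = (1/2)^(41/27) ≈ 0.3490; Cmin,ss = (318/191)·f/(1−f) ≈ 0.893 mcg/mL.
Difference ≈ 6.574 − 0.893 ≈ 5.681 mcg/mL.

5.7 mcg/mL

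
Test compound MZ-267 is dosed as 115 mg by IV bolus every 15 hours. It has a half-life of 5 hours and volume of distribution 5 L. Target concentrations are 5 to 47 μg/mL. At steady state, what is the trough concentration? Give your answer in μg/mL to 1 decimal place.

τ = 15 h = 3 half-lives, so f = (1/2)^3 = 0.125.
Accumulation ratio R = 1/(1 − f) = 1/0.875 = 8/7.
Single-dose peak C₀ = D/Vd = 115/5 = 23 μg/mL.
Steady-state peak Cmax,ss = C₀·R = 23 × 8/7 ≈ 26.286 μg/mL.
Steady-state trough Cmin,ss = Cmax,ss·f ≈ 26.286 × 0.125 ≈ 3.286 μg/mL.
Trough 3.3 μg/mL vs MEC 5 μg/mL: subtherapeutic.

3.3 μg/mL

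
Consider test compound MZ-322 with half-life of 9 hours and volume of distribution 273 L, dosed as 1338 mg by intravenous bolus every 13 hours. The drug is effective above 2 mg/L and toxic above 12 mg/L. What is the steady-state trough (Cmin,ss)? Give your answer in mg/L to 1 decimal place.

2.8 mg/L

Over one 13-h interval, 13/9 ≈ 1.4444 half-lives elapse, leaving f ≈ 0.3674 of each dose.
Single-dose peak C₀ = D/Vd = 1338/273 ≈ 4.901 mg/L.
Steady-state trough Cmin,ss = C₀·f/(1−f) ≈ 4.901 × 0.3674/0.6326 ≈ 2.846 mg/L.
Trough 2.8 mg/L vs MEC 2 mg/L: adequate.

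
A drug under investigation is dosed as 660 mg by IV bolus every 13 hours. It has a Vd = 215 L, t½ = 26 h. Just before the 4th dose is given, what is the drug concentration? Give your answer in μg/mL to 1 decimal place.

f = (1/2)^(τ/t½) = (1/2)^(13/26) ≈ 0.7071.
C₀ = D/Vd = 660/215 ≈ 3.070 μg/mL.
Before the 4th dose, 3 doses have been given. Superposition: Cmin = C₀·(f + f² + … + f^3).
≈ 3.070 × (0.7071 + 0.5000 + 0.3535) ≈ 3.070 × 1.5606 ≈ 4.791 μg/mL.

4.8 μg/mL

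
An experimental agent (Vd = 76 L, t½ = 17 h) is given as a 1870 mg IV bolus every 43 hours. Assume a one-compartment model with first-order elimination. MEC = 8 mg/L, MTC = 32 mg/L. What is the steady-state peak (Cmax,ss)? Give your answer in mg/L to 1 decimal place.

29.8 mg/L

Over one 43-h interval, 43/17 ≈ 2.5294 half-lives elapse, leaving f ≈ 0.1732 of each dose.
At steady state, accumulation factor R = 1/(1 − e^(−kτ)) ≈ 1.2095.
Single-dose peak C₀ = D/Vd = 1870/76 ≈ 24.605 mg/L.
Cmax,ss = C₀/(1 − f) ≈ 24.605/0.8268 ≈ 29.759 mg/L.
Peak 29.8 mg/L vs MTC 32 mg/L: below toxic threshold.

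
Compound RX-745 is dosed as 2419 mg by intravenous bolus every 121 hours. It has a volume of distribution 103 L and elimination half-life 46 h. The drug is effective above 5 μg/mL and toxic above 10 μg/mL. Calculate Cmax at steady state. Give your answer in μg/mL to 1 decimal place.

k = ln2/t½ = ln2/46 ≈ 0.015068 h⁻¹; fraction remaining f = e^(−kτ) = e^(−0.015068×121) ≈ 0.1615.
Accumulation ratio R = 1/(1 − f) ≈ 1/0.8385 ≈ 1.1926.
Single-dose peak C₀ = D/Vd = 2419/103 ≈ 23.485 μg/mL.
Steady-state peak Cmax,ss = C₀·R ≈ 23.485 × 1.1926 ≈ 28.008 μg/mL.
Peak 28.0 μg/mL vs MTC 10 μg/mL: exceeds toxic threshold.

28.0 μg/mL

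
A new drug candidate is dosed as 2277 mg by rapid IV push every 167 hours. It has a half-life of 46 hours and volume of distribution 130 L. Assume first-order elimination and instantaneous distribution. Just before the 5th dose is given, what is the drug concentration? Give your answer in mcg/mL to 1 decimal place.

f = (1/2)^(τ/t½) = (1/2)^(167/46) ≈ 0.0807.
C₀ = D/Vd = 2277/130 ≈ 17.515 mcg/mL.
Before the 5th dose, 4 doses have been given. Superposition: Cmin = C₀·(f + f² + … + f^4).
≈ 17.515 × (0.0807 + 0.0065 + 0.0005 + 0.0000) ≈ 17.515 × 0.0877 ≈ 1.536 mcg/mL.

1.5 mcg/mL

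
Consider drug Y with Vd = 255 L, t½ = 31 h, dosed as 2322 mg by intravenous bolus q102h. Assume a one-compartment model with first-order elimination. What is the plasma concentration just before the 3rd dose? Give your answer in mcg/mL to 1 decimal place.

1.0 mcg/mL

f = (1/2)^(τ/t½) = (1/2)^(102/31) ≈ 0.1022.
C₀ = D/Vd = 2322/255 ≈ 9.106 mcg/mL.
Before the 3rd dose, 2 doses have been given. Superposition: Cmin = C₀·(f + f²).
≈ 9.106 × (0.1022 + 0.0104) ≈ 9.106 × 0.1126 ≈ 1.025 mcg/mL.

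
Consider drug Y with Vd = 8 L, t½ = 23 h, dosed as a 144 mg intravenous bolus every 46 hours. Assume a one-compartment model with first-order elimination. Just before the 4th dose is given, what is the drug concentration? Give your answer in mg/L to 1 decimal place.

f = (1/2)^(τ/t½) = (1/2)^(46/23) ≈ 0.2500.
C₀ = D/Vd = 144/8 ≈ 18.000 mg/L.
Before the 4th dose, 3 doses have been given. Superposition: Cmin = C₀·(f + f² + … + f^3).
≈ 18.000 × (0.2500 + 0.0625 + 0.0156) ≈ 18.000 × 0.3281 ≈ 5.906 mg/L.

5.9 mg/L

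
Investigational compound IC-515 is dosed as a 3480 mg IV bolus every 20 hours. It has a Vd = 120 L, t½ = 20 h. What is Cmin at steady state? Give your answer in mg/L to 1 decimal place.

The dosing interval is 1 half-life, so f = 2^(−1) = 0.5.
At steady state, R = 1/(1 − 0.5) = 2/1.
Single-dose peak C₀ = D/Vd = 3480/120 = 29 mg/L.
Steady-state peak Cmax,ss = C₀·R = 29 × 2/1 ≈ 58.000 mg/L.
Steady-state trough Cmin,ss = Cmax,ss·f ≈ 58.000 × 0.5 ≈ 29.000 mg/L.

29.0 mg/L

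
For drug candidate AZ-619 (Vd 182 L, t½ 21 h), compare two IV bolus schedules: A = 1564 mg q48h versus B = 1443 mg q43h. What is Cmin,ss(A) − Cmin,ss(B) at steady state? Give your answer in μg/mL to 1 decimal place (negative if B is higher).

-0.3 μg/mL

Regimen A: f = (1/2)^(48/21) ≈ 0.2051; Cmin,ss = (1564/182)·f/(1−f) ≈ 2.217 μg/mL.
Regimen B: f = (1/2)^(43/21) ≈ 0.2419; Cmin,ss = (1443/182)·f/(1−f) ≈ 2.530 μg/mL.
Difference ≈ 2.217 − 2.530 ≈ -0.313 μg/mL.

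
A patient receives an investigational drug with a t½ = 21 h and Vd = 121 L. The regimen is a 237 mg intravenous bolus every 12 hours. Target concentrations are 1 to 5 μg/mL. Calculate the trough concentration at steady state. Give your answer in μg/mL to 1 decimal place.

Over one 12-h interval, 12/21 ≈ 0.57143 half-lives elapse, leaving f ≈ 0.6730 of each dose.
Single-dose peak C₀ = D/Vd = 237/121 ≈ 1.959 μg/mL.
Steady-state trough Cmin,ss = C₀·f/(1−f) ≈ 1.959 × 0.6730/0.3270 ≈ 4.032 μg/mL.
Trough 4.0 μg/mL vs MEC 1 μg/mL: adequate.

4.0 μg/mL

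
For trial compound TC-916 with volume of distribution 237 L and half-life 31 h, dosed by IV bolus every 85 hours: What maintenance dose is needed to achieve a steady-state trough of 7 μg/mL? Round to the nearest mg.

τ/t½ = 85/31 ≈ 2.7419, so f = (1/2)^(85/31) ≈ 0.149484.
Cmin,ss = (D/Vd)·f/(1−f), so D = Cmin,ss·Vd·(1−f)/f.
D = 7 × 237 × (1−f)/f ≈ 7 × 237 × 5.68968 ≈ 9439.18 mg.

9439 mg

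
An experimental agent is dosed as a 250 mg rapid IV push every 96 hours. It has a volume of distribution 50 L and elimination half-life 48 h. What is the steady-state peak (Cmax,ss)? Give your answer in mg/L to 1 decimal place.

τ = 96 h = 2 half-lives, so f = (1/2)^2 = 0.25.
At steady state, R = 1/(1 − 0.25) = 4/3.
Single-dose peak C₀ = D/Vd = 250/50 = 5 mg/L.
Steady-state peak Cmax,ss = C₀·R = 5 × 4/3 ≈ 6.667 mg/L.

6.7 mg/L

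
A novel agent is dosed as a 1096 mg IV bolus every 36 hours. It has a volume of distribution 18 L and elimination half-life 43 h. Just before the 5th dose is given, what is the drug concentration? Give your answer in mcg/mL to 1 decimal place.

69.8 mcg/mL

f = (1/2)^(τ/t½) = (1/2)^(36/43) ≈ 0.5597.
C₀ = D/Vd = 1096/18 ≈ 60.889 mcg/mL.
Before the 5th dose, 4 doses have been given. Superposition: Cmin = C₀·(f + f² + … + f^4).
≈ 60.889 × (0.5597 + 0.3133 + 0.1753 + 0.0981) ≈ 60.889 × 1.1464 ≈ 69.803 mcg/mL.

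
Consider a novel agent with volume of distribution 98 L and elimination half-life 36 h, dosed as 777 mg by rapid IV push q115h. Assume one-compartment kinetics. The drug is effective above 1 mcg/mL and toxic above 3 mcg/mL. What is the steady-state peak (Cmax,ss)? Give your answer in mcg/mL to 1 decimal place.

8.9 mcg/mL

τ/t½ = 115/36 ≈ 3.1944, so fraction remaining f = (1/2)^(115/36) ≈ 0.1092.
At steady state, accumulation factor R = 1/(1 − e^(−kτ)) ≈ 1.1226.
Single-dose peak C₀ = D/Vd = 777/98 ≈ 7.929 mcg/mL.
Steady-state peak Cmax,ss = C₀·R ≈ 7.929 × 1.1226 ≈ 8.901 mcg/mL.
Peak 8.9 mcg/mL vs MTC 3 mcg/mL: exceeds toxic threshold.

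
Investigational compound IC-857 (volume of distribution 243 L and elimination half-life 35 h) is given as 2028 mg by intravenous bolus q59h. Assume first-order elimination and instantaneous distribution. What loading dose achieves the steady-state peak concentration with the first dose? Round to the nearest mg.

f = (1/2)^(59/35) ≈ 0.310849; accumulation ratio R = 1/(1−f) ≈ 1.45106.
Loading dose to hit Cmax,ss on first dose: D_load = D_maint·R ≈ 2028 × 1.45106 ≈ 2942.75 mg.

2943 mg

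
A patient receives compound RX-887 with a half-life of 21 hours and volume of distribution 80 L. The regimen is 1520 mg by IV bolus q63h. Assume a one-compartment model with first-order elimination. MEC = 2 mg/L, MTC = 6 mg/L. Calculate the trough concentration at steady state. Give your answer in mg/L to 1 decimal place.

2.7 mg/L

τ = 63 h = 3 half-lives, so f = (1/2)^3 = 0.125.
Accumulation ratio R = 1/(1 − f) = 1/0.875 = 8/7.
Single-dose peak C₀ = D/Vd = 1520/80 = 19 mg/L.
Steady-state peak Cmax,ss = C₀·R = 19 × 8/7 ≈ 21.714 mg/L.
Steady-state trough Cmin,ss = Cmax,ss·f ≈ 21.714 × 0.125 ≈ 2.714 mg/L.
Trough 2.7 mg/L vs MEC 2 mg/L: adequate.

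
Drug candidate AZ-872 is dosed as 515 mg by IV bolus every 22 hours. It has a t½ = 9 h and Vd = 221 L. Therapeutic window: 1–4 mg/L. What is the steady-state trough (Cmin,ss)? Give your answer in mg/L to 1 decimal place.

0.5 mg/L

k = ln2/t½ = ln2/9 ≈ 0.077016 h⁻¹; fraction remaining f = e^(−kτ) = e^(−0.077016×22) ≈ 0.1837.
At steady state, accumulation factor R = 1/(1 − e^(−kτ)) ≈ 1.2250.
Single-dose peak C₀ = D/Vd = 515/221 ≈ 2.330 mg/L.
Cmax,ss = C₀/(1 − f) ≈ 2.330/0.8163 ≈ 2.854 mg/L.
Steady-state trough Cmin,ss = Cmax,ss·f ≈ 2.854 × 0.1837 ≈ 0.524 mg/L.
Trough 0.5 mg/L vs MEC 1 mg/L: subtherapeutic.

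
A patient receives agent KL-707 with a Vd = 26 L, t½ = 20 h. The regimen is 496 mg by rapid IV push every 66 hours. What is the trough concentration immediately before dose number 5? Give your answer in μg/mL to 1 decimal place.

f = (1/2)^(τ/t½) = (1/2)^(66/20) ≈ 0.1015.
C₀ = D/Vd = 496/26 ≈ 19.077 μg/mL.
Before the 5th dose, 4 doses have been given. Superposition: Cmin = C₀·(f + f² + … + f^4).
≈ 19.077 × (0.1015 + 0.0103 + 0.0010 + 0.0001) ≈ 19.077 × 0.1129 ≈ 2.154 μg/mL.

2.2 μg/mL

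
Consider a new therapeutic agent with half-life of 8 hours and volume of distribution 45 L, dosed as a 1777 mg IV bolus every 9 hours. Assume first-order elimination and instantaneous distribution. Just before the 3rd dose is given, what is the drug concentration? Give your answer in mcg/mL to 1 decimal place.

f = (1/2)^(τ/t½) = (1/2)^(9/8) ≈ 0.4585.
C₀ = D/Vd = 1777/45 ≈ 39.489 mcg/mL.
Before the 3rd dose, 2 doses have been given. Superposition: Cmin = C₀·(f + f²).
≈ 39.489 × (0.4585 + 0.2102) ≈ 39.489 × 0.6687 ≈ 26.406 mcg/mL.

26.4 mcg/mL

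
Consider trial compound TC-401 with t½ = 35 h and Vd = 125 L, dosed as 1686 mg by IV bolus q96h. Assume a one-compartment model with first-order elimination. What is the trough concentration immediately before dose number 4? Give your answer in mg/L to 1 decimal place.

f = (1/2)^(τ/t½) = (1/2)^(96/35) ≈ 0.1494.
C₀ = D/Vd = 1686/125 ≈ 13.488 mg/L.
Before the 4th dose, 3 doses have been given. Superposition: Cmin = C₀·(f + f² + … + f^3).
≈ 13.488 × (0.1494 + 0.0223 + 0.0033) ≈ 13.488 × 0.1750 ≈ 2.360 mg/L.

2.4 mg/L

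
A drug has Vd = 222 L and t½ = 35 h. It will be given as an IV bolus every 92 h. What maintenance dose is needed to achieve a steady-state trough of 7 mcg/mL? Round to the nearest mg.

8056 mg

τ/t½ = 92/35 ≈ 2.6286, so f = (1/2)^(92/35) ≈ 0.161704.
Cmin,ss = (D/Vd)·f/(1−f), so D = Cmin,ss·Vd·(1−f)/f.
D = 7 × 222 × (1−f)/f ≈ 7 × 222 × 5.18414 ≈ 8056.15 mg.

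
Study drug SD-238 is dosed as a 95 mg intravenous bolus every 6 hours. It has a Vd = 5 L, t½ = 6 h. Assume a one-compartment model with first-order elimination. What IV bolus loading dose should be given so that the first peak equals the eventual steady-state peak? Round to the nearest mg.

f = (1/2)^(6/6) ≈ 0.500000; accumulation ratio R = 1/(1−f) ≈ 2.00000.
Loading dose to hit Cmax,ss on first dose: D_load = D_maint·R ≈ 95 × 2.00000 ≈ 190.00 mg.

190 mg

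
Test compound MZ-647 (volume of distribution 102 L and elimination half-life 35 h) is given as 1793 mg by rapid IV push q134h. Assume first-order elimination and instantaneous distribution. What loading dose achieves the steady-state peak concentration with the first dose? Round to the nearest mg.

1929 mg

f = (1/2)^(134/35) ≈ 0.070386; accumulation ratio R = 1/(1−f) ≈ 1.07572.
Loading dose to hit Cmax,ss on first dose: D_load = D_maint·R ≈ 1793 × 1.07572 ≈ 1928.77 mg.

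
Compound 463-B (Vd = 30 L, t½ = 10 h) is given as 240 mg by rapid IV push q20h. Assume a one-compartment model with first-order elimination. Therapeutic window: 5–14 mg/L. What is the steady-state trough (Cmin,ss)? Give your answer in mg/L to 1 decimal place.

τ = 20 h = 2 half-lives, so f = (1/2)^2 = 0.25.
Accumulation ratio R = 1/(1 − f) = 1/0.75 = 4/3.
Single-dose peak C₀ = D/Vd = 240/30 = 8 mg/L.
Steady-state peak Cmax,ss = C₀·R = 8 × 4/3 ≈ 10.667 mg/L.
Steady-state trough Cmin,ss = Cmax,ss·f ≈ 10.667 × 0.25 ≈ 2.667 mg/L.
Trough 2.7 mg/L vs MEC 5 mg/L: subtherapeutic.

2.7 mg/L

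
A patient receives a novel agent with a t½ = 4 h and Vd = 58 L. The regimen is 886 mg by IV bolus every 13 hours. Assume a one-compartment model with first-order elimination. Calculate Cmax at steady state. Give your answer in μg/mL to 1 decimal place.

17.1 μg/mL

τ/t½ = 13/4 ≈ 3.25, so fraction remaining f = (1/2)^(13/4) ≈ 0.1051.
Accumulation ratio R = 1/(1 − f) ≈ 1/0.8949 ≈ 1.1174.
Each bolus raises the concentration by D/Vd = 886/58 ≈ 15.276 μg/mL.
Cmax,ss = C₀/(1 − f) ≈ 15.276/0.8949 ≈ 17.070 μg/mL.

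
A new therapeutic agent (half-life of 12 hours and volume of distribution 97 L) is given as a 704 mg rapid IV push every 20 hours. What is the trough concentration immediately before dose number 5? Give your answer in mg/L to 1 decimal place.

f = (1/2)^(τ/t½) = (1/2)^(20/12) ≈ 0.3150.
C₀ = D/Vd = 704/97 ≈ 7.258 mg/L.
Before the 5th dose, 4 doses have been given. Superposition: Cmin = C₀·(f + f² + … + f^4).
≈ 7.258 × (0.3150 + 0.0992 + 0.0313 + 0.0098) ≈ 7.258 × 0.4553 ≈ 3.305 mg/L.

3.3 mg/L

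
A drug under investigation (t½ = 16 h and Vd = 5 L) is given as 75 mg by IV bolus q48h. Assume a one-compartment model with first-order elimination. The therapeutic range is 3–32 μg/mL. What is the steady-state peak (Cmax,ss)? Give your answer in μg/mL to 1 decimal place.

The dosing interval is 3 half-lives, so f = 2^(−3) = 0.125.
At steady state, R = 1/(1 − 0.125) = 8/7.
Single-dose peak C₀ = D/Vd = 75/5 = 15 μg/mL.
Steady-state peak Cmax,ss = C₀·R = 15 × 8/7 ≈ 17.143 μg/mL.
Peak 17.1 μg/mL vs MTC 32 μg/mL: below toxic threshold.

17.1 μg/mL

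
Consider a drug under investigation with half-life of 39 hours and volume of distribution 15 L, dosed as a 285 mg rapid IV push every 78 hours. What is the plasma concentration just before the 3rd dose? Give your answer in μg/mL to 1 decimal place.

f = (1/2)^(τ/t½) = (1/2)^(78/39) ≈ 0.2500.
C₀ = D/Vd = 285/15 ≈ 19.000 μg/mL.
Before the 3rd dose, 2 doses have been given. Superposition: Cmin = C₀·(f + f²).
≈ 19.000 × (0.2500 + 0.0625) ≈ 19.000 × 0.3125 ≈ 5.938 μg/mL.

5.9 μg/mL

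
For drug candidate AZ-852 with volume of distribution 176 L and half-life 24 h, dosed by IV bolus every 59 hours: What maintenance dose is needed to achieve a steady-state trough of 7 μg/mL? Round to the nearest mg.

5539 mg

τ/t½ = 59/24 ≈ 2.4583, so f = (1/2)^(59/24) ≈ 0.181957.
Cmin,ss = (D/Vd)·f/(1−f), so D = Cmin,ss·Vd·(1−f)/f.
D = 7 × 176 × (1−f)/f ≈ 7 × 176 × 4.49580 ≈ 5538.83 mg.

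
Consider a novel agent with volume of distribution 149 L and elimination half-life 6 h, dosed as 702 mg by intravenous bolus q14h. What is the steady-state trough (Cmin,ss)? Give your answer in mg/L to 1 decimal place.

τ/t½ = 14/6 ≈ 2.3333, so fraction remaining f = (1/2)^(14/6) ≈ 0.1984.
Accumulation ratio R = 1/(1 − f) ≈ 1/0.8016 ≈ 1.2475.
Each bolus raises the concentration by D/Vd = 702/149 ≈ 4.711 mg/L.
Steady-state peak Cmax,ss = C₀·R ≈ 4.711 × 1.2475 ≈ 5.877 mg/L.
Steady-state trough Cmin,ss = Cmax,ss·f ≈ 5.877 × 0.1984 ≈ 1.166 mg/L.

1.2 mg/L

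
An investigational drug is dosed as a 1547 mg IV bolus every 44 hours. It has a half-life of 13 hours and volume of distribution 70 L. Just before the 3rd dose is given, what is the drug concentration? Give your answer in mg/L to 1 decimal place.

f = (1/2)^(τ/t½) = (1/2)^(44/13) ≈ 0.0957.
C₀ = D/Vd = 1547/70 ≈ 22.100 mg/L.
Before the 3rd dose, 2 doses have been given. Superposition: Cmin = C₀·(f + f²).
≈ 22.100 × (0.0957 + 0.0092) ≈ 22.100 × 0.1049 ≈ 2.318 mg/L.

2.3 mg/L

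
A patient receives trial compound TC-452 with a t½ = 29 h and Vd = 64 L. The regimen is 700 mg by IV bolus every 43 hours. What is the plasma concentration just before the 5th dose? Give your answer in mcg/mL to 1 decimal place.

6.0 mcg/mL

f = (1/2)^(τ/t½) = (1/2)^(43/29) ≈ 0.3578.
C₀ = D/Vd = 700/64 ≈ 10.938 mcg/mL.
Before the 5th dose, 4 doses have been given. Superposition: Cmin = C₀·(f + f² + … + f^4).
≈ 10.938 × (0.3578 + 0.1280 + 0.0458 + 0.0164) ≈ 10.938 × 0.5480 ≈ 5.994 mcg/mL.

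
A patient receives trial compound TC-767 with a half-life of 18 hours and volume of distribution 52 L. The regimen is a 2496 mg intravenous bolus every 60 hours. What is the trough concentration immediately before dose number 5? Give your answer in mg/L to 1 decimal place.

5.3 mg/L

f = (1/2)^(τ/t½) = (1/2)^(60/18) ≈ 0.0992.
C₀ = D/Vd = 2496/52 ≈ 48.000 mg/L.
Before the 5th dose, 4 doses have been given. Superposition: Cmin = C₀·(f + f² + … + f^4).
≈ 48.000 × (0.0992 + 0.0098 + 0.0010 + 0.0001) ≈ 48.000 × 0.1101 ≈ 5.285 mg/L.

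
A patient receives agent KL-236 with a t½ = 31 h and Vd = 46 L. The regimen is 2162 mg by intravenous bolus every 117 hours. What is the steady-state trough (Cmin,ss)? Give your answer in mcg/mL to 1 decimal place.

k = ln2/t½ = ln2/31 ≈ 0.022360 h⁻¹; fraction remaining f = e^(−kτ) = e^(−0.022360×117) ≈ 0.0731.
Accumulation ratio R = 1/(1 − f) ≈ 1/0.9269 ≈ 1.0789.
Each bolus raises the concentration by D/Vd = 2162/46 ≈ 47.000 mcg/mL.
Cmax,ss = C₀/(1 − f) ≈ 47.000/0.9269 ≈ 50.707 mcg/mL.
One interval later, Cmin,ss = Cmax,ss·e^(−kτ) ≈ 50.707 × 0.0731 ≈ 3.707 mcg/mL.

3.7 mcg/mL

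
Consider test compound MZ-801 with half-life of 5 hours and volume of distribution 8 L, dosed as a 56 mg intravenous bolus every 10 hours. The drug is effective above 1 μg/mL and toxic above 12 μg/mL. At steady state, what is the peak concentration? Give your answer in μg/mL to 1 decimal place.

9.3 μg/mL

The dosing interval is 2 half-lives, so f = 2^(−2) = 0.25.
At steady state, R = 1/(1 − 0.25) = 4/3.
Single-dose peak C₀ = D/Vd = 56/8 = 7 μg/mL.
Steady-state peak Cmax,ss = C₀·R = 7 × 4/3 ≈ 9.333 μg/mL.
Peak 9.3 μg/mL vs MTC 12 μg/mL: below toxic threshold.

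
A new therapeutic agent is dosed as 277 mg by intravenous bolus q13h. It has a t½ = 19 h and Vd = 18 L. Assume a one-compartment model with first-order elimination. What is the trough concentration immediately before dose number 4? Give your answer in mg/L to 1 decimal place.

19.2 mg/L

f = (1/2)^(τ/t½) = (1/2)^(13/19) ≈ 0.6223.
C₀ = D/Vd = 277/18 ≈ 15.389 mg/L.
Before the 4th dose, 3 doses have been given. Superposition: Cmin = C₀·(f + f² + … + f^3).
≈ 15.389 × (0.6223 + 0.3873 + 0.2410) ≈ 15.389 × 1.2506 ≈ 19.245 mg/L.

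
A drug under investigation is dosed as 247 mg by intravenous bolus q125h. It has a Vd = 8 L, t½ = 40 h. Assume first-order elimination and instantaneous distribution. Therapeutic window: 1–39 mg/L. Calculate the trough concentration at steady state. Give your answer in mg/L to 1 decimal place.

Over one 125-h interval, 125/40 ≈ 3.125 half-lives elapse, leaving f ≈ 0.1146 of each dose.
Accumulation ratio R = 1/(1 − f) ≈ 1/0.8854 ≈ 1.1294.
Each bolus raises the concentration by D/Vd = 247/8 ≈ 30.875 mg/L.
Steady-state peak Cmax,ss = C₀·R ≈ 30.875 × 1.1294 ≈ 34.870 mg/L.
One interval later, Cmin,ss = Cmax,ss·e^(−kτ) ≈ 34.870 × 0.1146 ≈ 3.996 mg/L.
Trough 4.0 mg/L vs MEC 1 mg/L: adequate.

4.0 mg/L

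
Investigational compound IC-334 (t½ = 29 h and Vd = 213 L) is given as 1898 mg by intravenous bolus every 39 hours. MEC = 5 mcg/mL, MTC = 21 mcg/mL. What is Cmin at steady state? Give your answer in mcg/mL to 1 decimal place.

Over one 39-h interval, 39/29 ≈ 1.3448 half-lives elapse, leaving f ≈ 0.3937 of each dose.
At steady state, accumulation factor R = 1/(1 − e^(−kτ)) ≈ 1.6493.
Each bolus raises the concentration by D/Vd = 1898/213 ≈ 8.911 mcg/mL.
Cmax,ss = C₀/(1 − f) ≈ 8.911/0.6063 ≈ 14.697 mcg/mL.
Steady-state trough Cmin,ss = Cmax,ss·f ≈ 14.697 × 0.3937 ≈ 5.786 mcg/mL.
Trough 5.8 mcg/mL vs MEC 5 mcg/mL: adequate.

5.8 mcg/mL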